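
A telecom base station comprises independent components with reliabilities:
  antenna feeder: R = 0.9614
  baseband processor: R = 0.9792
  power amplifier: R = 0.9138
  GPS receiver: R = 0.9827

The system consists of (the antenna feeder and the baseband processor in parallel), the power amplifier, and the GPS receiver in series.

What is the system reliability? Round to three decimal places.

Parallel (antenna feeder and baseband processor): 1 − (1 − 0.96140)(1 − 0.97920) = 0.99920
Series ([0.99920], power amplifier, and GPS receiver): 0.99920 × 0.91380 × 0.98270 = 0.897

0.897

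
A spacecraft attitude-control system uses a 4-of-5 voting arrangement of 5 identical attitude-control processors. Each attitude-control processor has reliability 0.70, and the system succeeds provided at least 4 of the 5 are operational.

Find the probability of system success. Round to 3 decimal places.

0.528

R = Σ_{i=4}^{5} C(5,i) p^i (1−p)^{5−i} with p = 0.70
C(5,4)·0.70^4·0.30^1 = 0.36015
C(5,5)·0.70^5·0.30^0 = 0.16807
Sum = 0.528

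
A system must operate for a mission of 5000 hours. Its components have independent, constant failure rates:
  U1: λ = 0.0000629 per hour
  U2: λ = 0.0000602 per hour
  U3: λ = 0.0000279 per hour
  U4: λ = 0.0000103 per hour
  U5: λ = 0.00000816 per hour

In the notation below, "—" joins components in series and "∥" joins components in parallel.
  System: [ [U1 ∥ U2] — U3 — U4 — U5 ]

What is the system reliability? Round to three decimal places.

0.737

R(U1) = exp(−0.0000629 × 5000) = 0.73015
R(U2) = exp(−0.0000602 × 5000) = 0.74008
R(U3) = exp(−0.0000279 × 5000) = 0.86979
R(U4) = exp(−0.0000103 × 5000) = 0.94980
R(U5) = exp(−0.00000816 × 5000) = 0.96002
Parallel (U1 and U2): 1 − (1 − 0.73015)(1 − 0.74008) = 0.92986
Series ([0.92986], U3, U4, and U5): 0.92986 × 0.86979 × 0.94980 × 0.96002 = 0.737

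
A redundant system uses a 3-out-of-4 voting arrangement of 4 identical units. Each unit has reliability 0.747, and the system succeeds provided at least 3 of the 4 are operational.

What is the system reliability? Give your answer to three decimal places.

R = Σ_{i=3}^{4} C(4,i) p^i (1−p)^{4−i} with p = 0.747
C(4,3)·0.747^3·0.253^1 = 0.42183
C(4,4)·0.747^4·0.253^0 = 0.31137
Sum = 0.733

0.733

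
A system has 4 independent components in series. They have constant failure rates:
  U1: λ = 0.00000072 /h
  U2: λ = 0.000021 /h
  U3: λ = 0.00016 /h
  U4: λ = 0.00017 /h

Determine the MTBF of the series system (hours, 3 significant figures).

2840

Series of exponential components: λ_sys = Σ λ_i
λ_sys = 0.00000072 + 0.000021 + 0.00016 + 0.00017 = 3.5172e-04 /h
MTBF = 1 / λ_sys = 2840 h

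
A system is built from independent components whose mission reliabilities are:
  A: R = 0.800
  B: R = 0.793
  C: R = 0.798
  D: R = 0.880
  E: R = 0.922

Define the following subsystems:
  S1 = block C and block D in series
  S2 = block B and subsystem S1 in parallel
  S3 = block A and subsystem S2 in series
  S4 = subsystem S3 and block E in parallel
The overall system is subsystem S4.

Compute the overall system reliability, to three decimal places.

Series (C and D): 0.79800 × 0.88000 = 0.70224
Parallel (B and [0.70224]): 1 − (1 − 0.79300)(1 − 0.70224) = 0.93836
Series (A and [0.93836]): 0.80000 × 0.93836 = 0.75069
Parallel ([0.75069] and E): 1 − (1 − 0.75069)(1 − 0.92200) = 0.981

0.981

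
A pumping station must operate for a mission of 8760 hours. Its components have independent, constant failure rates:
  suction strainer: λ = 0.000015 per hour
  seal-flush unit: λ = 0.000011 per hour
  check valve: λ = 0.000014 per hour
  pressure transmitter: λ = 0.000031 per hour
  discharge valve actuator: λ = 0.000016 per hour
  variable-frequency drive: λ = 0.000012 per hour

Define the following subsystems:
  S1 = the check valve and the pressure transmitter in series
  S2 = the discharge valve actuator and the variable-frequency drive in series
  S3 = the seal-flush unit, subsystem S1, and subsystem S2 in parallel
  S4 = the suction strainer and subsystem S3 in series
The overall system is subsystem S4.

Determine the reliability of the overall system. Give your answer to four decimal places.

R(suction strainer) = exp(−0.000015 × 8760) = 0.876867
R(seal-flush unit) = exp(−0.000011 × 8760) = 0.908137
R(check valve) = exp(−0.000014 × 8760) = 0.884582
R(pressure transmitter) = exp(−0.000031 × 8760) = 0.762190
R(discharge valve actuator) = exp(−0.000016 × 8760) = 0.869219
R(variable-frequency drive) = exp(−0.000012 × 8760) = 0.900216
Series (check valve and pressure transmitter): 0.884582 × 0.762190 = 0.674220
Series (discharge valve actuator and variable-frequency drive): 0.869219 × 0.900216 = 0.782485
Parallel (seal-flush unit, [0.674220], and [0.782485]): 1 − (1 − 0.908137)(1 − 0.674220)(1 − 0.782485) = 0.993490
Series (suction strainer and [0.993490]): 0.876867 × 0.993490 = 0.8712

0.8712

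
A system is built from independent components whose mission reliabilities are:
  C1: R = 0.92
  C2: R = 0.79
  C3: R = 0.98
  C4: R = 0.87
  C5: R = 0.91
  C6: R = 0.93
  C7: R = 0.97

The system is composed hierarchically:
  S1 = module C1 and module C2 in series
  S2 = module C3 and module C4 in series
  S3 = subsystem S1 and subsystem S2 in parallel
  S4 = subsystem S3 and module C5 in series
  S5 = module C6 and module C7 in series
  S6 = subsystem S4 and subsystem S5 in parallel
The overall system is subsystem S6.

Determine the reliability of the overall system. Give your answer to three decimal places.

0.988

Series (C1 and C2): 0.92000 × 0.79000 = 0.72680
Series (C3 and C4): 0.98000 × 0.87000 = 0.85260
Parallel ([0.72680] and [0.85260]): 1 − (1 − 0.72680)(1 − 0.85260) = 0.95973
Series ([0.95973] and C5): 0.95973 × 0.91000 = 0.87335
Series (C6 and C7): 0.93000 × 0.97000 = 0.90210
Parallel ([0.87335] and [0.90210]): 1 − (1 − 0.87335)(1 − 0.90210) = 0.988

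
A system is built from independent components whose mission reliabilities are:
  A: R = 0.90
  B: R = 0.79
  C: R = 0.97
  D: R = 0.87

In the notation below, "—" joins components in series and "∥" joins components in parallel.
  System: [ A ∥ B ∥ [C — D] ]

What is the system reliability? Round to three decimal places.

0.997

Series (C and D): 0.97000 × 0.87000 = 0.84390
Parallel (A, B, and [0.84390]): 1 − (1 − 0.90000)(1 − 0.79000)(1 − 0.84390) = 0.997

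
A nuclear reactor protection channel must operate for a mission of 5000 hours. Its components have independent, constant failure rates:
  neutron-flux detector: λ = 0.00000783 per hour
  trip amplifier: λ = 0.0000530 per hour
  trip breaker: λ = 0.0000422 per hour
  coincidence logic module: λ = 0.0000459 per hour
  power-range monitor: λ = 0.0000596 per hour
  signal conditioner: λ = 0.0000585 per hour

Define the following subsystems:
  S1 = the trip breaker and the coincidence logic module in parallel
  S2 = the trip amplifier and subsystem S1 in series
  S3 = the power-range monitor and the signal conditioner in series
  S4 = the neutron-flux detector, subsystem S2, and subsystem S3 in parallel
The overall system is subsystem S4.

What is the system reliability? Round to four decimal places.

R(neutron-flux detector) = exp(−0.00000783 × 5000) = 0.961606
R(trip amplifier) = exp(−0.0000530 × 5000) = 0.767206
R(trip breaker) = exp(−0.0000422 × 5000) = 0.809774
R(coincidence logic module) = exp(−0.0000459 × 5000) = 0.794931
R(power-range monitor) = exp(−0.0000596 × 5000) = 0.742301
R(signal conditioner) = exp(−0.0000585 × 5000) = 0.746395
Parallel (trip breaker and coincidence logic module): 1 − (1 − 0.809774)(1 − 0.794931) = 0.960991
Series (trip amplifier and [0.960991]): 0.767206 × 0.960991 = 0.737278
Series (power-range monitor and signal conditioner): 0.742301 × 0.746395 = 0.554050
Parallel (neutron-flux detector, [0.737278], and [0.554050]): 1 − (1 − 0.961606)(1 − 0.737278)(1 − 0.554050) = 0.9955

0.9955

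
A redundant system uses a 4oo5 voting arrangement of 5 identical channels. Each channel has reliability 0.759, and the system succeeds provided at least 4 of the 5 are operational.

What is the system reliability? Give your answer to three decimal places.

0.652

R = Σ_{i=4}^{5} C(5,i) p^i (1−p)^{5−i} with p = 0.759
C(5,4)·0.759^4·0.241^1 = 0.39990
C(5,5)·0.759^5·0.241^0 = 0.25189
Sum = 0.652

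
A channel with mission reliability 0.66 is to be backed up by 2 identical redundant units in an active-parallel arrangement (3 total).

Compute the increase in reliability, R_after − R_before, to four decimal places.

0.3007

R_before = 0.66
R_after = 1 − (1 − 0.66)^3 = 0.9607
ΔR = 0.9607 − 0.66 = 0.3007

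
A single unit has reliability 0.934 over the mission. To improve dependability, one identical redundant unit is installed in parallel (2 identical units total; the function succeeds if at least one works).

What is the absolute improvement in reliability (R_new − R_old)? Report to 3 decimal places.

R_before = 0.934
R_after = 1 − (1 − 0.934)^2 = 0.996
ΔR = 0.996 − 0.934 = 0.062

0.062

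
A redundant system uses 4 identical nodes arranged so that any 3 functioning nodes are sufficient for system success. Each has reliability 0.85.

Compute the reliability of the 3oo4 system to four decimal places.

0.8905

R = Σ_{i=3}^{4} C(4,i) p^i (1−p)^{4−i} with p = 0.85
C(4,3)·0.85^3·0.15^1 = 0.368475
C(4,4)·0.85^4·0.15^0 = 0.522006
Sum = 0.8905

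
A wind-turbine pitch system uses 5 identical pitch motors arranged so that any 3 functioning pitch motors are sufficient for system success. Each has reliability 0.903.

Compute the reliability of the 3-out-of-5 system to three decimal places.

0.992

R = Σ_{i=3}^{5} C(5,i) p^i (1−p)^{5−i} with p = 0.903
C(5,3)·0.903^3·0.097^2 = 0.06928
C(5,4)·0.903^4·0.097^1 = 0.32247
C(5,5)·0.903^5·0.097^0 = 0.60040
Sum = 0.992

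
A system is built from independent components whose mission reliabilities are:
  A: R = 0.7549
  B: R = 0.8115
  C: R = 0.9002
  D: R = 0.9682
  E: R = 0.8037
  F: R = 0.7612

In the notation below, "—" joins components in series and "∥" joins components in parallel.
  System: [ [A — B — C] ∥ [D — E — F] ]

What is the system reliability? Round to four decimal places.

0.8171

Series (A, B, and C): 0.754900 × 0.811500 × 0.900200 = 0.551464
Series (D, E, and F): 0.968200 × 0.803700 × 0.761200 = 0.592322
Parallel ([0.551464] and [0.592322]): 1 − (1 − 0.551464)(1 − 0.592322) = 0.8171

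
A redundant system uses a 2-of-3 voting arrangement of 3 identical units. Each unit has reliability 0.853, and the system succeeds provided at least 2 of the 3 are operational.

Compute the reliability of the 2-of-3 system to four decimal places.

0.9415

R = Σ_{i=2}^{3} C(3,i) p^i (1−p)^{3−i} with p = 0.853
C(3,2)·0.853^2·0.147^1 = 0.320876
C(3,3)·0.853^3·0.147^0 = 0.620650
Sum = 0.9415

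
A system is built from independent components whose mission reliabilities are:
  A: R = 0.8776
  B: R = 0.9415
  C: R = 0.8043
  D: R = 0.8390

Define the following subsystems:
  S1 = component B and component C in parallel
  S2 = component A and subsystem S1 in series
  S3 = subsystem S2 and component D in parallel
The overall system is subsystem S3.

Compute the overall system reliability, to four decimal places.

Parallel (B and C): 1 − (1 − 0.941500)(1 − 0.804300) = 0.988552
Series (A and [0.988552]): 0.877600 × 0.988552 = 0.867553
Parallel ([0.867553] and D): 1 − (1 − 0.867553)(1 − 0.839000) = 0.9787

0.9787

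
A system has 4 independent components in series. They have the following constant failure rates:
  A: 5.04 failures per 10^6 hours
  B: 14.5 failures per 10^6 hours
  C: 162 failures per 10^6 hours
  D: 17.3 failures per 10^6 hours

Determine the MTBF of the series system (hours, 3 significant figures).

5030

Series of exponential components: λ_sys = Σ λ_i
λ_sys = 0.00000504 + 0.0000145 + 0.000162 + 0.0000173 = 1.9884e-04 /h
MTBF = 1 / λ_sys = 5030 h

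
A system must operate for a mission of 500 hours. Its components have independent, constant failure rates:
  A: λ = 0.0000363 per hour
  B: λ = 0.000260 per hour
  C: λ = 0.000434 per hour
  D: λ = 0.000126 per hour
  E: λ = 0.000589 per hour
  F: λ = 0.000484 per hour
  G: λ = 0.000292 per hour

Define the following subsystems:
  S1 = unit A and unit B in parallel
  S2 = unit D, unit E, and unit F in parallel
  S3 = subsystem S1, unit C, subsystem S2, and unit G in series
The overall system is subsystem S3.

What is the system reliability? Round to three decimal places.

R(A) = exp(−0.0000363 × 500) = 0.98201
R(B) = exp(−0.000260 × 500) = 0.87810
R(C) = exp(−0.000434 × 500) = 0.80493
R(D) = exp(−0.000126 × 500) = 0.93894
R(E) = exp(−0.000589 × 500) = 0.74490
R(F) = exp(−0.000484 × 500) = 0.78506
R(G) = exp(−0.000292 × 500) = 0.86416
Parallel (A and B): 1 − (1 − 0.98201)(1 − 0.87810) = 0.99781
Parallel (D, E, and F): 1 − (1 − 0.93894)(1 − 0.74490)(1 − 0.78506) = 0.99665
Series ([0.99781], C, [0.99665], and G): 0.99781 × 0.80493 × 0.99665 × 0.86416 = 0.692

0.692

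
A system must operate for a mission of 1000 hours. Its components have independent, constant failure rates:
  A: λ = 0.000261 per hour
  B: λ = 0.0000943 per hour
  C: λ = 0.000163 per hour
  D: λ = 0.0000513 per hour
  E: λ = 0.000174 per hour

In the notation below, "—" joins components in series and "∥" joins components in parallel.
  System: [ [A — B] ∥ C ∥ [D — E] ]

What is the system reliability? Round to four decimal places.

R(A) = exp(−0.000261 × 1000) = 0.770281
R(B) = exp(−0.0000943 × 1000) = 0.910010
R(C) = exp(−0.000163 × 1000) = 0.849591
R(D) = exp(−0.0000513 × 1000) = 0.949994
R(E) = exp(−0.000174 × 1000) = 0.840297
Series (A and B): 0.770281 × 0.910010 = 0.700963
Series (D and E): 0.949994 × 0.840297 = 0.798277
Parallel ([0.700963], C, and [0.798277]): 1 − (1 − 0.700963)(1 − 0.849591)(1 − 0.798277) = 0.9909

0.9909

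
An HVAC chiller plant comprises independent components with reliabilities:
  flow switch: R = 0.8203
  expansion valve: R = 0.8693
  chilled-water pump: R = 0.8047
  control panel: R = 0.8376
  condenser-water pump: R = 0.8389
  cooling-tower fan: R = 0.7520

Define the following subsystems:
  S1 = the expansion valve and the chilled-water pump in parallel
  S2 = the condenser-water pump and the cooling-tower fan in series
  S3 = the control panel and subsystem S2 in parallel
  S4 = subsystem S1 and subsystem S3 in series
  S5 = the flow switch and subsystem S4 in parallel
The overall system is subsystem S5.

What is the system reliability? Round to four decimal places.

Parallel (expansion valve and chilled-water pump): 1 − (1 − 0.869300)(1 − 0.804700) = 0.974474
Series (condenser-water pump and cooling-tower fan): 0.838900 × 0.752000 = 0.630853
Parallel (control panel and [0.630853]): 1 − (1 − 0.837600)(1 − 0.630853) = 0.940051
Series ([0.974474] and [0.940051]): 0.974474 × 0.940051 = 0.916055
Parallel (flow switch and [0.916055]): 1 − (1 − 0.820300)(1 − 0.916055) = 0.9849

0.9849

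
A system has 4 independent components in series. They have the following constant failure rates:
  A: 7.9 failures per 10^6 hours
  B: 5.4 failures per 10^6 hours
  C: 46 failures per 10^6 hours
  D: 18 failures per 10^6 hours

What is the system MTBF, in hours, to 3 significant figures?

12900

Series of exponential components: λ_sys = Σ λ_i
λ_sys = 0.0000079 + 0.0000054 + 0.000046 + 0.000018 = 7.7300e-05 /h
MTBF = 1 / λ_sys = 12900 h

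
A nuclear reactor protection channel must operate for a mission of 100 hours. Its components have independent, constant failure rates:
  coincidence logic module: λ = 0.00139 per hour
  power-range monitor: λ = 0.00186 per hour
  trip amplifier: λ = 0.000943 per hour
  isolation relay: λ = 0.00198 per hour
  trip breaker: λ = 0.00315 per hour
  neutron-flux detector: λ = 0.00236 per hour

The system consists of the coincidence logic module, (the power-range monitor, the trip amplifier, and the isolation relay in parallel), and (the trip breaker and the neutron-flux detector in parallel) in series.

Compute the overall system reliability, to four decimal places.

R(coincidence logic module) = exp(−0.00139 × 100) = 0.870228
R(power-range monitor) = exp(−0.00186 × 100) = 0.830274
R(trip amplifier) = exp(−0.000943 × 100) = 0.910010
R(isolation relay) = exp(−0.00198 × 100) = 0.820370
R(trip breaker) = exp(−0.00315 × 100) = 0.729789
R(neutron-flux detector) = exp(−0.00236 × 100) = 0.789781
Parallel (power-range monitor, trip amplifier, and isolation relay): 1 − (1 − 0.830274)(1 − 0.910010)(1 − 0.820370) = 0.997256
Parallel (trip breaker and neutron-flux detector): 1 − (1 − 0.729789)(1 − 0.789781) = 0.943197
Series (coincidence logic module, [0.997256], and [0.943197]): 0.870228 × 0.997256 × 0.943197 = 0.8185

0.8185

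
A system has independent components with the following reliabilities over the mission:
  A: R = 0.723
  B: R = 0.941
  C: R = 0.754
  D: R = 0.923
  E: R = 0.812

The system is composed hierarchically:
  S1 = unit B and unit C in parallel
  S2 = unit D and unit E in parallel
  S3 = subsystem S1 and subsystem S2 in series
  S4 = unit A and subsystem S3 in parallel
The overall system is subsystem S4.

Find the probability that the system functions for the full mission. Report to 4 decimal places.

0.9920

Parallel (B and C): 1 − (1 − 0.941000)(1 − 0.754000) = 0.985486
Parallel (D and E): 1 − (1 − 0.923000)(1 − 0.812000) = 0.985524
Series ([0.985486] and [0.985524]): 0.985486 × 0.985524 = 0.971220
Parallel (A and [0.971220]): 1 − (1 − 0.723000)(1 − 0.971220) = 0.9920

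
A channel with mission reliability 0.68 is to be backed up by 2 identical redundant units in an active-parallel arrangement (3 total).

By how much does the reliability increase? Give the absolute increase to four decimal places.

R_before = 0.68
R_after = 1 − (1 − 0.68)^3 = 0.9672
ΔR = 0.9672 − 0.68 = 0.2872

0.2872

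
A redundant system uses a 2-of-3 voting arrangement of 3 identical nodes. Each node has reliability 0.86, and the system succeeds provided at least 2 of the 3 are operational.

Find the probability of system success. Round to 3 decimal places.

0.947

R = Σ_{i=2}^{3} C(3,i) p^i (1−p)^{3−i} with p = 0.86
C(3,2)·0.86^2·0.14^1 = 0.31063
C(3,3)·0.86^3·0.14^0 = 0.63606
Sum = 0.947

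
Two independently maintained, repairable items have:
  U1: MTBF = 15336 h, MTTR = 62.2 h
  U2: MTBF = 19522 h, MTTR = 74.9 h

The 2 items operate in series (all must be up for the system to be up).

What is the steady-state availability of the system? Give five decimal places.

A(U1) = MTBF/(MTBF+MTTR) = 15336/(15336+62.2) = 0.995961
A(U2) = MTBF/(MTBF+MTTR) = 19522/(19522+74.9) = 0.996178
Series availability: 0.995961 × 0.996178 = 0.99215

0.99215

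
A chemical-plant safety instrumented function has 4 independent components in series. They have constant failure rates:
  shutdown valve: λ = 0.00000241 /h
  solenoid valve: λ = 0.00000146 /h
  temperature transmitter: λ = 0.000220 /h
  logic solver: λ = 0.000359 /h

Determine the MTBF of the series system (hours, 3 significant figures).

Series of exponential components: λ_sys = Σ λ_i
λ_sys = 0.00000241 + 0.00000146 + 0.000220 + 0.000359 = 5.8287e-04 /h
MTBF = 1 / λ_sys = 1720 h

1720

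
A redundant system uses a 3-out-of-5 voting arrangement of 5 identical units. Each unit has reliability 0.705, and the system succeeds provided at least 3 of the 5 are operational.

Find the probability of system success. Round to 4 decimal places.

0.8435

R = Σ_{i=3}^{5} C(5,i) p^i (1−p)^{5−i} with p = 0.705
C(5,3)·0.705^3·0.295^2 = 0.304938
C(5,4)·0.705^4·0.295^1 = 0.364375
C(5,5)·0.705^5·0.295^0 = 0.174159
Sum = 0.8435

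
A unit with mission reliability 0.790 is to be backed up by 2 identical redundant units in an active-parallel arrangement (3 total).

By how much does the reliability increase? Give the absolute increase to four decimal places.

R_before = 0.790
R_after = 1 − (1 − 0.790)^3 = 0.9907
ΔR = 0.9907 − 0.790 = 0.2007

0.2007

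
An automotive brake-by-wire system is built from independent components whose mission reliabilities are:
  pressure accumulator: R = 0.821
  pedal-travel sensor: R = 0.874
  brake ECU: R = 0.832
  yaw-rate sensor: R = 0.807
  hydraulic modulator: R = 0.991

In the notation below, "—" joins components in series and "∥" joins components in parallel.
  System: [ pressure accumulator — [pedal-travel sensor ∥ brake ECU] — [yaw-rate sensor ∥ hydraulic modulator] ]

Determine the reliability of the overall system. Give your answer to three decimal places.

Parallel (pedal-travel sensor and brake ECU): 1 − (1 − 0.87400)(1 − 0.83200) = 0.97883
Parallel (yaw-rate sensor and hydraulic modulator): 1 − (1 − 0.80700)(1 − 0.99100) = 0.99826
Series (pressure accumulator, [0.97883], and [0.99826]): 0.82100 × 0.97883 × 0.99826 = 0.802

0.802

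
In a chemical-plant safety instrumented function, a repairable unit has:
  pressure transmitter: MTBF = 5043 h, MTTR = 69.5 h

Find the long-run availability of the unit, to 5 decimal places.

A(pressure transmitter) = MTBF/(MTBF+MTTR) = 5043/(5043+69.5) = 0.98641

0.98641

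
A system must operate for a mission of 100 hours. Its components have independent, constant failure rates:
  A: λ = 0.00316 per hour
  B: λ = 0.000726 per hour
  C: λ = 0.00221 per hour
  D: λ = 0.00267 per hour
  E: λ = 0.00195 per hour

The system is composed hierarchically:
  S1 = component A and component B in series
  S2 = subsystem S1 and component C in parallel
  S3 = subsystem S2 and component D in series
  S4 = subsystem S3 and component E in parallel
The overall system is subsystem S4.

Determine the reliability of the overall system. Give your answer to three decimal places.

0.950

R(A) = exp(−0.00316 × 100) = 0.72906
R(B) = exp(−0.000726 × 100) = 0.92997
R(C) = exp(−0.00221 × 100) = 0.80172
R(D) = exp(−0.00267 × 100) = 0.76567
R(E) = exp(−0.00195 × 100) = 0.82283
Series (A and B): 0.72906 × 0.92997 = 0.67800
Parallel ([0.67800] and C): 1 − (1 − 0.67800)(1 − 0.80172) = 0.93615
Series ([0.93615] and D): 0.93615 × 0.76567 = 0.71678
Parallel ([0.71678] and E): 1 − (1 − 0.71678)(1 − 0.82283) = 0.950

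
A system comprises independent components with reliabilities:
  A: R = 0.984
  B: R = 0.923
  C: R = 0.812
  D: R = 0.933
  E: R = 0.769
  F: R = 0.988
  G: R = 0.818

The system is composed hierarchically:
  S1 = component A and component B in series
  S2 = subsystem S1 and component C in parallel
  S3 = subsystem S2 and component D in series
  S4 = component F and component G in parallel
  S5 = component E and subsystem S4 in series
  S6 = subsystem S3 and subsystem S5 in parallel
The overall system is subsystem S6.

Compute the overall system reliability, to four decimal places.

0.9807

Series (A and B): 0.984000 × 0.923000 = 0.908232
Parallel ([0.908232] and C): 1 − (1 − 0.908232)(1 − 0.812000) = 0.982748
Series ([0.982748] and D): 0.982748 × 0.933000 = 0.916904
Parallel (F and G): 1 − (1 − 0.988000)(1 − 0.818000) = 0.997816
Series (E and [0.997816]): 0.769000 × 0.997816 = 0.767321
Parallel ([0.916904] and [0.767321]): 1 − (1 − 0.916904)(1 − 0.767321) = 0.9807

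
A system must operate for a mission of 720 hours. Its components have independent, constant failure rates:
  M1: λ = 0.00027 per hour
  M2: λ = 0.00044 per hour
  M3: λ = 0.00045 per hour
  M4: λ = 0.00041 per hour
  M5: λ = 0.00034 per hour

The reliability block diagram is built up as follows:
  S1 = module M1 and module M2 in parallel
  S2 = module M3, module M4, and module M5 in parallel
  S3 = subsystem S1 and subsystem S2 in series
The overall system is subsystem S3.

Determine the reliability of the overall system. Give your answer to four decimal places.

0.9374

R(M1) = exp(−0.00027 × 720) = 0.823329
R(M2) = exp(−0.00044 × 720) = 0.728476
R(M3) = exp(−0.00045 × 720) = 0.723250
R(M4) = exp(−0.00041 × 720) = 0.744383
R(M5) = exp(−0.00034 × 720) = 0.782861
Parallel (M1 and M2): 1 − (1 − 0.823329)(1 − 0.728476) = 0.952030
Parallel (M3, M4, and M5): 1 − (1 − 0.723250)(1 − 0.744383)(1 − 0.782861) = 0.984639
Series ([0.952030] and [0.984639]): 0.952030 × 0.984639 = 0.9374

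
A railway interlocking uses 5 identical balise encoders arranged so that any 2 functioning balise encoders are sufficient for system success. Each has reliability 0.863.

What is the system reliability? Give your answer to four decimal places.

0.9984

R = Σ_{i=2}^{5} C(5,i) p^i (1−p)^{5−i} with p = 0.863
C(5,2)·0.863^2·0.137^3 = 0.019151
C(5,3)·0.863^3·0.137^2 = 0.120635
C(5,4)·0.863^4·0.137^1 = 0.379956
C(5,5)·0.863^5·0.137^0 = 0.478690
Sum = 0.9984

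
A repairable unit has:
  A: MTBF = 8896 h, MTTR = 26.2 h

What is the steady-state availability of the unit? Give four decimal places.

0.9971

A(A) = MTBF/(MTBF+MTTR) = 8896/(8896+26.2) = 0.9971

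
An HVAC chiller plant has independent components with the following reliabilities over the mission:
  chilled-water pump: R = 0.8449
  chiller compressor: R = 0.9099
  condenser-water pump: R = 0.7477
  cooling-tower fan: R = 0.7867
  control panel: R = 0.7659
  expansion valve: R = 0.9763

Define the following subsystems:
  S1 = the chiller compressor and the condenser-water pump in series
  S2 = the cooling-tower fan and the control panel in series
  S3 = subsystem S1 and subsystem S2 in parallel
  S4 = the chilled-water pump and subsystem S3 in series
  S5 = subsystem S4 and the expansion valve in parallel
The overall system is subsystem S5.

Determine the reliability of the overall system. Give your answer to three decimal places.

0.994

Series (chiller compressor and condenser-water pump): 0.90990 × 0.74770 = 0.68033
Series (cooling-tower fan and control panel): 0.78670 × 0.76590 = 0.60253
Parallel ([0.68033] and [0.60253]): 1 − (1 − 0.68033)(1 − 0.60253) = 0.87294
Series (chilled-water pump and [0.87294]): 0.84490 × 0.87294 = 0.73755
Parallel ([0.73755] and expansion valve): 1 − (1 − 0.73755)(1 − 0.97630) = 0.994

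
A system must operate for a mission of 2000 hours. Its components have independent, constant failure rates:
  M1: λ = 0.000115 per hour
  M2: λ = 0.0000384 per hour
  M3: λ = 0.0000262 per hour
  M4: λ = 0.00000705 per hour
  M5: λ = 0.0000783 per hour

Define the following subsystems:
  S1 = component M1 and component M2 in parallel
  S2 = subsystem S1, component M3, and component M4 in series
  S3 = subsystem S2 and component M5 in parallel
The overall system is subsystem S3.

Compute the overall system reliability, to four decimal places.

R(M1) = exp(−0.000115 × 2000) = 0.794534
R(M2) = exp(−0.0000384 × 2000) = 0.926075
R(M3) = exp(−0.0000262 × 2000) = 0.948949
R(M4) = exp(−0.00000705 × 2000) = 0.985999
R(M5) = exp(−0.0000783 × 2000) = 0.855046
Parallel (M1 and M2): 1 − (1 − 0.794534)(1 − 0.926075) = 0.984811
Series ([0.984811], M3, and M4): 0.984811 × 0.948949 × 0.985999 = 0.921451
Parallel ([0.921451] and M5): 1 − (1 − 0.921451)(1 − 0.855046) = 0.9886

0.9886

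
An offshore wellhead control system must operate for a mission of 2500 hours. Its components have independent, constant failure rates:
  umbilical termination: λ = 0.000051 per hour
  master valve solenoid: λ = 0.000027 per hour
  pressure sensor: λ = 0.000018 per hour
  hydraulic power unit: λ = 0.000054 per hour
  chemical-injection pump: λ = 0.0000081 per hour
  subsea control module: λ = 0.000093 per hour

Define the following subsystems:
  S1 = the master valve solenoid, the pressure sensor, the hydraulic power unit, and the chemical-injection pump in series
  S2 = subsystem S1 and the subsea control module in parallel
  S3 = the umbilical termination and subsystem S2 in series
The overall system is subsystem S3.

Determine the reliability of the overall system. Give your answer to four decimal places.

R(umbilical termination) = exp(−0.000051 × 2500) = 0.880293
R(master valve solenoid) = exp(−0.000027 × 2500) = 0.934728
R(pressure sensor) = exp(−0.000018 × 2500) = 0.955997
R(hydraulic power unit) = exp(−0.000054 × 2500) = 0.873716
R(chemical-injection pump) = exp(−0.0000081 × 2500) = 0.979954
R(subsea control module) = exp(−0.000093 × 2500) = 0.792550
Series (master valve solenoid, pressure sensor, hydraulic power unit, and chemical-injection pump): 0.934728 × 0.955997 × 0.873716 × 0.979954 = 0.765099
Parallel ([0.765099] and subsea control module): 1 − (1 − 0.765099)(1 − 0.792550) = 0.951270
Series (umbilical termination and [0.951270]): 0.880293 × 0.951270 = 0.8374

0.8374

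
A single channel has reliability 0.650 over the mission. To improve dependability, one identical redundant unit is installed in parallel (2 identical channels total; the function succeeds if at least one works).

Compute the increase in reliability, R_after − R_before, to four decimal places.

0.2275

R_before = 0.650
R_after = 1 − (1 − 0.650)^2 = 0.8775
ΔR = 0.8775 − 0.650 = 0.2275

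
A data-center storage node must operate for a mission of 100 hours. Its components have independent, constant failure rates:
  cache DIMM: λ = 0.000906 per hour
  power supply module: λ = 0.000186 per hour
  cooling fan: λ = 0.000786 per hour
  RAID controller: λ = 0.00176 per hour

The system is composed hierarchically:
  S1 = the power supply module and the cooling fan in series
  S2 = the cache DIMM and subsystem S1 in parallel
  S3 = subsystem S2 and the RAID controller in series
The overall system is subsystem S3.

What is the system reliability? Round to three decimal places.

R(cache DIMM) = exp(−0.000906 × 100) = 0.91338
R(power supply module) = exp(−0.000186 × 100) = 0.98157
R(cooling fan) = exp(−0.000786 × 100) = 0.92441
R(RAID controller) = exp(−0.00176 × 100) = 0.83862
Series (power supply module and cooling fan): 0.98157 × 0.92441 = 0.90737
Parallel (cache DIMM and [0.90737]): 1 − (1 − 0.91338)(1 − 0.90737) = 0.99198
Series ([0.99198] and RAID controller): 0.99198 × 0.83862 = 0.832

0.832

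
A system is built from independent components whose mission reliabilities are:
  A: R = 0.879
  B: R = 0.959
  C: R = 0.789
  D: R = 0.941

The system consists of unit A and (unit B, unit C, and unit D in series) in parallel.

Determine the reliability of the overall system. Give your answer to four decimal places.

0.9652

Series (B, C, and D): 0.959000 × 0.789000 × 0.941000 = 0.712009
Parallel (A and [0.712009]): 1 − (1 − 0.879000)(1 − 0.712009) = 0.9652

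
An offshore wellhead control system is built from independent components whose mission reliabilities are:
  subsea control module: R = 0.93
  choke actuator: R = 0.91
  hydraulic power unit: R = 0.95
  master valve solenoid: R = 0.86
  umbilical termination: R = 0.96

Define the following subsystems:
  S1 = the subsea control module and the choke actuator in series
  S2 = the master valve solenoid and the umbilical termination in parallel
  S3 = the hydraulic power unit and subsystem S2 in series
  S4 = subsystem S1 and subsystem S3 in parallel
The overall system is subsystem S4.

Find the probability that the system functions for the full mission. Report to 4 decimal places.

0.9915

Series (subsea control module and choke actuator): 0.930000 × 0.910000 = 0.846300
Parallel (master valve solenoid and umbilical termination): 1 − (1 − 0.860000)(1 − 0.960000) = 0.994400
Series (hydraulic power unit and [0.994400]): 0.950000 × 0.994400 = 0.944680
Parallel ([0.846300] and [0.944680]): 1 − (1 − 0.846300)(1 − 0.944680) = 0.9915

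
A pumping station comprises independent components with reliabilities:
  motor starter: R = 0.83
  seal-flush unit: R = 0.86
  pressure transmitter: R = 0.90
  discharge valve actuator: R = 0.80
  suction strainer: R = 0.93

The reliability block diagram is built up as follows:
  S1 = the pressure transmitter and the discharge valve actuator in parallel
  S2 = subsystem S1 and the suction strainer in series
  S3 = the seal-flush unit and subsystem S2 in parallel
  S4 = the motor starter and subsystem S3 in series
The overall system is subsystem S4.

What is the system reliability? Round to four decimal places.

0.8197

Parallel (pressure transmitter and discharge valve actuator): 1 − (1 − 0.900000)(1 − 0.800000) = 0.980000
Series ([0.980000] and suction strainer): 0.980000 × 0.930000 = 0.911400
Parallel (seal-flush unit and [0.911400]): 1 − (1 − 0.860000)(1 − 0.911400) = 0.987596
Series (motor starter and [0.987596]): 0.830000 × 0.987596 = 0.8197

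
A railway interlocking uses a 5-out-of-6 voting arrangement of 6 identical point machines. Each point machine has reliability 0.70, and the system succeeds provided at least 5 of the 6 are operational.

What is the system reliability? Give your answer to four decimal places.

0.4202

R = Σ_{i=5}^{6} C(6,i) p^i (1−p)^{6−i} with p = 0.70
C(6,5)·0.70^5·0.30^1 = 0.302526
C(6,6)·0.70^6·0.30^0 = 0.117649
Sum = 0.4202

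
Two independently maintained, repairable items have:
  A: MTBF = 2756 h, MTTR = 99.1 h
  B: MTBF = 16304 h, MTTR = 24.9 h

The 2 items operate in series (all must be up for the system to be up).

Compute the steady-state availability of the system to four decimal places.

A(A) = MTBF/(MTBF+MTTR) = 2756/(2756+99.1) = 0.965290
A(B) = MTBF/(MTBF+MTTR) = 16304/(16304+24.9) = 0.998475
Series availability: 0.965290 × 0.998475 = 0.9638

0.9638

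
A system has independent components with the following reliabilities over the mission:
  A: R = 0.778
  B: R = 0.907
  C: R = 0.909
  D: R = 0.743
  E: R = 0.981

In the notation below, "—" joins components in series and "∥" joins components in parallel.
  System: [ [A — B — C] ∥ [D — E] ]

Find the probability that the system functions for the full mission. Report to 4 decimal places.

Series (A, B, and C): 0.778000 × 0.907000 × 0.909000 = 0.641432
Series (D and E): 0.743000 × 0.981000 = 0.728883
Parallel ([0.641432] and [0.728883]): 1 − (1 − 0.641432)(1 − 0.728883) = 0.9028

0.9028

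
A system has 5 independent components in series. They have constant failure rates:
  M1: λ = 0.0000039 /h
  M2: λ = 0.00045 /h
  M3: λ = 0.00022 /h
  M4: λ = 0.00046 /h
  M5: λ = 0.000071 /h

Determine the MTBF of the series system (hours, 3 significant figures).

Series of exponential components: λ_sys = Σ λ_i
λ_sys = 0.0000039 + 0.00045 + 0.00022 + 0.00046 + 0.000071 = 1.2049e-03 /h
MTBF = 1 / λ_sys = 830 h

830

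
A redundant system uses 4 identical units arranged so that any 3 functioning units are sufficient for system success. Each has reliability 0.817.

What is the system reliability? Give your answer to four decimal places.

R = Σ_{i=3}^{4} C(4,i) p^i (1−p)^{4−i} with p = 0.817
C(4,3)·0.817^3·0.183^1 = 0.399188
C(4,4)·0.817^4·0.183^0 = 0.445542
Sum = 0.8447

0.8447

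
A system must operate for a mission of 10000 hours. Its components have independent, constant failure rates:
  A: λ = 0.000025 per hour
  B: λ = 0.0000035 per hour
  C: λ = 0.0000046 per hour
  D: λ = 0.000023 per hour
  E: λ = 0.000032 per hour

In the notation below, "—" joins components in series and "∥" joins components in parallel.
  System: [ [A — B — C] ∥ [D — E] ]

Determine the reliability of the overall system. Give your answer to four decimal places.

0.8808

R(A) = exp(−0.000025 × 10000) = 0.778801
R(B) = exp(−0.0000035 × 10000) = 0.965605
R(C) = exp(−0.0000046 × 10000) = 0.955042
R(D) = exp(−0.000023 × 10000) = 0.794534
R(E) = exp(−0.000032 × 10000) = 0.726149
Series (A, B, and C): 0.778801 × 0.965605 × 0.955042 = 0.718205
Series (D and E): 0.794534 × 0.726149 = 0.576950
Parallel ([0.718205] and [0.576950]): 1 − (1 − 0.718205)(1 − 0.576950) = 0.8808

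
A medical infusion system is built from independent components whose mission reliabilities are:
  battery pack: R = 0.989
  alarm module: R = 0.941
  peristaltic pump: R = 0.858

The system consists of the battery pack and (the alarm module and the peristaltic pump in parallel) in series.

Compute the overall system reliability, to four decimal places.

Parallel (alarm module and peristaltic pump): 1 − (1 − 0.941000)(1 − 0.858000) = 0.991622
Series (battery pack and [0.991622]): 0.989000 × 0.991622 = 0.9807

0.9807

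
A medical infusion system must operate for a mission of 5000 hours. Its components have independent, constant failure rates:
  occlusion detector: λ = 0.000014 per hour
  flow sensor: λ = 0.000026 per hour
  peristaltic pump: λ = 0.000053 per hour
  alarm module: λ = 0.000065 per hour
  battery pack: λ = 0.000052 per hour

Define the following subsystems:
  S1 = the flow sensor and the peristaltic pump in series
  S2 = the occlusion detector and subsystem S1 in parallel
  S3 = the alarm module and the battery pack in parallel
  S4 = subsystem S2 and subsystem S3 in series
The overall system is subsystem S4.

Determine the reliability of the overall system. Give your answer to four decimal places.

0.9158

R(occlusion detector) = exp(−0.000014 × 5000) = 0.932394
R(flow sensor) = exp(−0.000026 × 5000) = 0.878095
R(peristaltic pump) = exp(−0.000053 × 5000) = 0.767206
R(alarm module) = exp(−0.000065 × 5000) = 0.722527
R(battery pack) = exp(−0.000052 × 5000) = 0.771052
Series (flow sensor and peristaltic pump): 0.878095 × 0.767206 = 0.673680
Parallel (occlusion detector and [0.673680]): 1 − (1 − 0.932394)(1 − 0.673680) = 0.977939
Parallel (alarm module and battery pack): 1 − (1 − 0.722527)(1 − 0.771052) = 0.936473
Series ([0.977939] and [0.936473]): 0.977939 × 0.936473 = 0.9158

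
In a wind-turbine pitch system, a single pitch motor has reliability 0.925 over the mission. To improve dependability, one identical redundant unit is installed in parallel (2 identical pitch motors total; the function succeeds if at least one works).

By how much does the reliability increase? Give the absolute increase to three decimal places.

R_before = 0.925
R_after = 1 − (1 − 0.925)^2 = 0.994
ΔR = 0.994 − 0.925 = 0.069

0.069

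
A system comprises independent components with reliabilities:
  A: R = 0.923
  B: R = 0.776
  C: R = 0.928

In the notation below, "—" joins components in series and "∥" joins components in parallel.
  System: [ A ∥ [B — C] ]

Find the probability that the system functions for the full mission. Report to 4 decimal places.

Series (B and C): 0.776000 × 0.928000 = 0.720128
Parallel (A and [0.720128]): 1 − (1 − 0.923000)(1 − 0.720128) = 0.9784

0.9784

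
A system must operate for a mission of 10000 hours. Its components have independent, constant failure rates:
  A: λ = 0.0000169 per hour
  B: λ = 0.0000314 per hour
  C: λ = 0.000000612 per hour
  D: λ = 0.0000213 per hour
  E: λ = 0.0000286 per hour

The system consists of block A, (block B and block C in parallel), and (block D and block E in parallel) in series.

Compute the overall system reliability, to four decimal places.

R(A) = exp(−0.0000169 × 10000) = 0.844509
R(B) = exp(−0.0000314 × 10000) = 0.730519
R(C) = exp(−0.000000612 × 10000) = 0.993899
R(D) = exp(−0.0000213 × 10000) = 0.808156
R(E) = exp(−0.0000286 × 10000) = 0.751263
Parallel (B and C): 1 − (1 − 0.730519)(1 − 0.993899) = 0.998356
Parallel (D and E): 1 − (1 − 0.808156)(1 − 0.751263) = 0.952281
Series (A, [0.998356], and [0.952281]): 0.844509 × 0.998356 × 0.952281 = 0.8029

0.8029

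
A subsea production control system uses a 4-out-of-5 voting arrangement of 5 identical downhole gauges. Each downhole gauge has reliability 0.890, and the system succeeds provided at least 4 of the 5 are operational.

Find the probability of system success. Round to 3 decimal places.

0.903

R = Σ_{i=4}^{5} C(5,i) p^i (1−p)^{5−i} with p = 0.890
C(5,4)·0.890^4·0.110^1 = 0.34508
C(5,5)·0.890^5·0.110^0 = 0.55841
Sum = 0.903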